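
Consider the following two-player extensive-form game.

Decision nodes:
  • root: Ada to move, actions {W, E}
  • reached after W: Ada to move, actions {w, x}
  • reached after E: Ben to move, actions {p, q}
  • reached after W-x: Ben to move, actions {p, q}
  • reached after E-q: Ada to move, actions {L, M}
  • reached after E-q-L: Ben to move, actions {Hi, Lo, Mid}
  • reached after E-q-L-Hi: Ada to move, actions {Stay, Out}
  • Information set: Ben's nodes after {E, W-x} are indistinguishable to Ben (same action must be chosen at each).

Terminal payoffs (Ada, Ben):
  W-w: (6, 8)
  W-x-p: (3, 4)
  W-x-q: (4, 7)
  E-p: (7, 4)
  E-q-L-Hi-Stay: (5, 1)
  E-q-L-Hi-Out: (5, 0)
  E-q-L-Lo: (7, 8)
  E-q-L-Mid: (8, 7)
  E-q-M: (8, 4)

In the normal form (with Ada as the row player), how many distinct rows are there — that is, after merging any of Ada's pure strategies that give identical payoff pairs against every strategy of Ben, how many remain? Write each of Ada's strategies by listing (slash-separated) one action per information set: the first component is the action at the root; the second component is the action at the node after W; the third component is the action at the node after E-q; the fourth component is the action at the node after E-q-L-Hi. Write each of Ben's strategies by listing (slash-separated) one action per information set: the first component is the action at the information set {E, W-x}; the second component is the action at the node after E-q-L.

5

Ada has 16 pure strategies: W/w/L/Stay, W/w/L/Out, W/w/M/Stay, W/w/M/Out, W/x/L/Stay, W/x/L/Out, W/x/M/Stay, W/x/M/Out, E/w/L/Stay, E/w/L/Out, E/w/M/Stay, E/w/M/Out, E/x/L/Stay, E/x/L/Out, E/x/M/Stay, E/x/M/Out. Columns: p/Hi, p/Lo, p/Mid, q/Hi, q/Lo, q/Mid.
{W/w/L/Stay, W/w/L/Out, W/w/M/Stay, W/w/M/Out} → row (6,8) (6,8) (6,8) (6,8) (6,8) (6,8)
{W/x/L/Stay, W/x/L/Out, W/x/M/Stay, W/x/M/Out} → row (3,4) (3,4) (3,4) (4,7) (4,7) (4,7)
{E/w/L/Stay, E/x/L/Stay} → row (7,4) (7,4) (7,4) (5,1) (7,8) (8,7)
{E/w/L/Out, E/x/L/Out} → row (7,4) (7,4) (7,4) (5,0) (7,8) (8,7)
{E/w/M/Stay, E/w/M/Out, E/x/M/Stay, E/x/M/Out} → row (7,4) (7,4) (7,4) (8,4) (8,4) (8,4)
That's 5 distinct rows out of 16 strategies.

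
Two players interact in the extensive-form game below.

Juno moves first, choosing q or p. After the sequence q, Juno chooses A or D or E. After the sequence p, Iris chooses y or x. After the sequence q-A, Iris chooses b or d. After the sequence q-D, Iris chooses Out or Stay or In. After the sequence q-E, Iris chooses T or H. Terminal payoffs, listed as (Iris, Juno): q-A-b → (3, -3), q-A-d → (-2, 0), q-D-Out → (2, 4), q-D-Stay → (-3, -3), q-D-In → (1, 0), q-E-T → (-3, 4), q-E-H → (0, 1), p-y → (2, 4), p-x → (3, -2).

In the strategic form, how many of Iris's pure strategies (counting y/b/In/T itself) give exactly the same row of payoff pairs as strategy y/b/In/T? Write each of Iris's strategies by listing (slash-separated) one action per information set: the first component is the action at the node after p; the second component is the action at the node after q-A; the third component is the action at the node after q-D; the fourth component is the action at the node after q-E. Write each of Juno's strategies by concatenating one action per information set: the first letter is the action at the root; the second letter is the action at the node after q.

Row for y/b/In/T (columns qA, qD, qE, pA, pD, pE): (3,-3) (1,0) (-3,4) (2,4) (2,4) (2,4).
Every one of Iris's information sets is on the play path for some reply by Juno when Iris follows y/b/In/T.
Changing the action at any of them therefore changes at least one column, so only y/b/In/T itself gives this row.

1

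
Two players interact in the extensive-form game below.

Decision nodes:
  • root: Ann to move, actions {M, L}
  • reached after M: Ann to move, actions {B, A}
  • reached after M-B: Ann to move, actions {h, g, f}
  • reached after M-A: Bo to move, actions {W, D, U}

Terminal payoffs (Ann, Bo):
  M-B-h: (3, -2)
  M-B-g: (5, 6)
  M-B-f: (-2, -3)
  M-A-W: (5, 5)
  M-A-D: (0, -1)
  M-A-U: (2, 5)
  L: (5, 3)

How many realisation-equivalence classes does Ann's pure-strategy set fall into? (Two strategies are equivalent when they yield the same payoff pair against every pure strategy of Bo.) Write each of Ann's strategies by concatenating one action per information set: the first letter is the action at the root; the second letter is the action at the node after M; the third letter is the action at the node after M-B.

Ann has 12 pure strategies: MBh, MBg, MBf, MAh, MAg, MAf, LBh, LBg, LBf, LAh, LAg, LAf. Columns: W, D, U.
{MBh} → row (3,-2) (3,-2) (3,-2)
{MBg} → row (5,6) (5,6) (5,6)
{MBf} → row (-2,-3) (-2,-3) (-2,-3)
{MAh, MAg, MAf} → row (5,5) (0,-1) (2,5)
{LBh, LBg, LBf, LAh, LAg, LAf} → row (5,3) (5,3) (5,3)
That's 5 distinct rows out of 12 strategies.

5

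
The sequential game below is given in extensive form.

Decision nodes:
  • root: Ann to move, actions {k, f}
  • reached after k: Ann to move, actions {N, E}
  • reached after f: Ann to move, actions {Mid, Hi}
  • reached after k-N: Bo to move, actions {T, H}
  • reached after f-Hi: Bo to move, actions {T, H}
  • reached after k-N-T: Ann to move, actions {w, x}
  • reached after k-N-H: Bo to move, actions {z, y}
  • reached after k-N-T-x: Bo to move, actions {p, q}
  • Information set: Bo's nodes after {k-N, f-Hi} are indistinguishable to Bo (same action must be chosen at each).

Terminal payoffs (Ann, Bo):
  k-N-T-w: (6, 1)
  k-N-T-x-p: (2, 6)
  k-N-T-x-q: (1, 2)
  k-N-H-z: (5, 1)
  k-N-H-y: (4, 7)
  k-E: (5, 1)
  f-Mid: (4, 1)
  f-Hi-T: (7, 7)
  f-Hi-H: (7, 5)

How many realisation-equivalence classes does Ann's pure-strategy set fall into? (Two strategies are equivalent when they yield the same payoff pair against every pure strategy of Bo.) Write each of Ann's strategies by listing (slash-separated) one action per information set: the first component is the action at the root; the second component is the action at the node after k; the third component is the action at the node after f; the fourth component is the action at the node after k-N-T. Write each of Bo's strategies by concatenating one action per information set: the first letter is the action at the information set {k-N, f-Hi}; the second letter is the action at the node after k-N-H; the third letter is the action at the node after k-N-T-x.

5

Ann has 16 pure strategies: k/N/Mid/w, k/N/Mid/x, k/N/Hi/w, k/N/Hi/x, k/E/Mid/w, k/E/Mid/x, k/E/Hi/w, k/E/Hi/x, f/N/Mid/w, f/N/Mid/x, f/N/Hi/w, f/N/Hi/x, f/E/Mid/w, f/E/Mid/x, f/E/Hi/w, f/E/Hi/x. Columns: Tzp, Tzq, Typ, Tyq, Hzp, Hzq, Hyp, Hyq.
{k/N/Mid/w, k/N/Hi/w} → row (6,1) (6,1) (6,1) (6,1) (5,1) (5,1) (4,7) (4,7)
{k/N/Mid/x, k/N/Hi/x} → row (2,6) (1,2) (2,6) (1,2) (5,1) (5,1) (4,7) (4,7)
{k/E/Mid/w, k/E/Mid/x, k/E/Hi/w, k/E/Hi/x} → row (5,1) (5,1) (5,1) (5,1) (5,1) (5,1) (5,1) (5,1)
{f/N/Mid/w, f/N/Mid/x, f/E/Mid/w, f/E/Mid/x} → row (4,1) (4,1) (4,1) (4,1) (4,1) (4,1) (4,1) (4,1)
{f/N/Hi/w, f/N/Hi/x, f/E/Hi/w, f/E/Hi/x} → row (7,7) (7,7) (7,7) (7,7) (7,5) (7,5) (7,5) (7,5)
That's 5 distinct rows out of 16 strategies.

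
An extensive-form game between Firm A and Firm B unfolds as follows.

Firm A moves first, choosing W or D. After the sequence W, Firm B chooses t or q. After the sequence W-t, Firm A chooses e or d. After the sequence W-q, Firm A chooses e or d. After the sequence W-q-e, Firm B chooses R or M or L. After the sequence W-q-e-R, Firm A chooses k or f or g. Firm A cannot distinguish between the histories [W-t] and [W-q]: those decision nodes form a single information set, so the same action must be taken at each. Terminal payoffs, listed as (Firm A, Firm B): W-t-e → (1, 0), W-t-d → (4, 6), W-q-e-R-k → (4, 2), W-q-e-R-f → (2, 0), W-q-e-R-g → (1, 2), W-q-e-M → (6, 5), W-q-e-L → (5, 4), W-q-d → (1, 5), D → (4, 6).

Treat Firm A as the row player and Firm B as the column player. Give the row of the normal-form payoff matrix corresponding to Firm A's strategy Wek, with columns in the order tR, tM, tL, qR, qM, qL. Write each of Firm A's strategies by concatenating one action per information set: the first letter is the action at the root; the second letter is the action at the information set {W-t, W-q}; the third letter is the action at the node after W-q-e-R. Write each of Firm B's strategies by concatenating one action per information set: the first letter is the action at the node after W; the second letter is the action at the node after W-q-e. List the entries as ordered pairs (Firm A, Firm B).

vs tR: Firm A plays W → Firm B plays t at [W] → Firm A plays e at [W-t] → (1, 0)
vs tM: Firm A plays W → Firm B plays t at [W] → Firm A plays e at [W-t] → (1, 0)
vs tL: Firm A plays W → Firm B plays t at [W] → Firm A plays e at [W-t] → (1, 0)
vs qR: Firm A plays W → Firm B plays q at [W] → Firm A plays e at [W-q] → Firm B plays R at [W-q-e] → Firm A plays k at [W-q-e-R] → (4, 2)
vs qM: Firm A plays W → Firm B plays q at [W] → Firm A plays e at [W-q] → Firm B plays M at [W-q-e] → (6, 5)
vs qL: Firm A plays W → Firm B plays q at [W] → Firm A plays e at [W-q] → Firm B plays L at [W-q-e] → (5, 4)

(1,0) (1,0) (1,0) (4,2) (6,5) (5,4)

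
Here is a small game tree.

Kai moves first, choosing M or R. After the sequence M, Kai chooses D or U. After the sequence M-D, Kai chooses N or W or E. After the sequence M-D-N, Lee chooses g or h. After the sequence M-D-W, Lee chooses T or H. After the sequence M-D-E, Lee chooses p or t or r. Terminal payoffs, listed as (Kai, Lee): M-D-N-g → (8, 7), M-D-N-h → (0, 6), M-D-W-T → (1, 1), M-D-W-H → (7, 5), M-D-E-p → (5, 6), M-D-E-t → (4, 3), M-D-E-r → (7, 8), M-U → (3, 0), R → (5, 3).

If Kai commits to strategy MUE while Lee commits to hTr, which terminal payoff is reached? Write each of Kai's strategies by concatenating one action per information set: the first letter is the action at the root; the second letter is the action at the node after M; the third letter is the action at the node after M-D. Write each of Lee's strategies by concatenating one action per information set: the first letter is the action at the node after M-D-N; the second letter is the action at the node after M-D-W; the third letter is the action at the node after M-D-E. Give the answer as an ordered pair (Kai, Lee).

(3, 0)

Trace the play path from the root:
  Kai plays M
  Kai plays U at [M]
→ terminal payoff (3, 0).
(Kai's choice at the node after M-D is never reached on this path, so it doesn't affect the outcome.)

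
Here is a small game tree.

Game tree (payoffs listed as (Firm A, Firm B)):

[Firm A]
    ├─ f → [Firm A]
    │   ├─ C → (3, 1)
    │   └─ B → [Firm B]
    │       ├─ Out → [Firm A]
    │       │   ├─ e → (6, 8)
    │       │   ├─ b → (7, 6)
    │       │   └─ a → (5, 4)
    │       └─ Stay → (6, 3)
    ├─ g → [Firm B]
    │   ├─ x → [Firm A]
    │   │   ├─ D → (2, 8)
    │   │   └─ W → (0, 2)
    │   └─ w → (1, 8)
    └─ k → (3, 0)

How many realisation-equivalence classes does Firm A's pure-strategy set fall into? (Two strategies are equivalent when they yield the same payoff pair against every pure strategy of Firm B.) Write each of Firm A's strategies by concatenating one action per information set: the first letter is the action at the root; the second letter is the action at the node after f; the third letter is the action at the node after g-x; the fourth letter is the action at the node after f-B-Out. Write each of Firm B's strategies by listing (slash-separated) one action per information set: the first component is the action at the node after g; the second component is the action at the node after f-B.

7

Firm A has 36 pure strategies: fCDe, fCDb, fCDa, fCWe, fCWb, fCWa, fBDe, fBDb, fBDa, fBWe, fBWb, fBWa, gCDe, gCDb, gCDa, gCWe, gCWb, gCWa, gBDe, gBDb, gBDa, gBWe, gBWb, gBWa, kCDe, kCDb, kCDa, kCWe, kCWb, kCWa, kBDe, kBDb, kBDa, kBWe, kBWb, kBWa. Columns: x/Out, x/Stay, w/Out, w/Stay.
{fCDe, fCDb, fCDa, fCWe, fCWb, fCWa} → row (3,1) (3,1) (3,1) (3,1)
{fBDe, fBWe} → row (6,8) (6,3) (6,8) (6,3)
{fBDb, fBWb} → row (7,6) (6,3) (7,6) (6,3)
{fBDa, fBWa} → row (5,4) (6,3) (5,4) (6,3)
{gCDe, gCDb, gCDa, gBDe, gBDb, gBDa} → row (2,8) (2,8) (1,8) (1,8)
{gCWe, gCWb, gCWa, gBWe, gBWb, gBWa} → row (0,2) (0,2) (1,8) (1,8)
{kCDe, kCDb, kCDa, kCWe, kCWb, kCWa, kBDe, kBDb, kBDa, kBWe, kBWb, kBWa} → row (3,0) (3,0) (3,0) (3,0)
That's 7 distinct rows out of 36 strategies.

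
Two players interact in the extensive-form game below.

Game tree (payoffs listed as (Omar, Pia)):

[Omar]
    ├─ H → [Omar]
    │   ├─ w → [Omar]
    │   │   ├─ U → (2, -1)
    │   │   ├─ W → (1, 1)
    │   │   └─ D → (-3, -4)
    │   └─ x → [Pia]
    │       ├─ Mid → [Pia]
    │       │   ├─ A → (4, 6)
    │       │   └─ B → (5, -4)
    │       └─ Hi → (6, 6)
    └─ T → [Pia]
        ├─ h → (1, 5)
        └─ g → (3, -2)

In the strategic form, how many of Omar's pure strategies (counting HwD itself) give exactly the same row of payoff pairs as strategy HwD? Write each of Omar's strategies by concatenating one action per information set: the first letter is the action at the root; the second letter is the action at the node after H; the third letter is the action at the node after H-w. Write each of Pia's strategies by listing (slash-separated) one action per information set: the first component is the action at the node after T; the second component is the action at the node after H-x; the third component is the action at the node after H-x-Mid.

1

Row for HwD (columns h/Mid/A, h/Mid/B, h/Hi/A, h/Hi/B, g/Mid/A, g/Mid/B, g/Hi/A, g/Hi/B): (-3,-4) (-3,-4) (-3,-4) (-3,-4) (-3,-4) (-3,-4) (-3,-4) (-3,-4).
Every one of Omar's information sets is on the play path for some reply by Pia when Omar follows HwD.
Changing the action at any of them therefore changes at least one column, so only HwD itself gives this row.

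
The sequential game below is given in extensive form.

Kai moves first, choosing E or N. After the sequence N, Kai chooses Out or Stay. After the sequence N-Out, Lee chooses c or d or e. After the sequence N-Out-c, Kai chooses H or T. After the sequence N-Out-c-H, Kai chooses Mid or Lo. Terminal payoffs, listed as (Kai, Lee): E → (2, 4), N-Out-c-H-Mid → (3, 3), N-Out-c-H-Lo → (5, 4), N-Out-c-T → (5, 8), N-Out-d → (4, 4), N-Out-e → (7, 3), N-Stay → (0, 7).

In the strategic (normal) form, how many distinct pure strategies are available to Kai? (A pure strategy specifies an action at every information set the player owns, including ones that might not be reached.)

16

Kai owns the root with actions {E, N} — two choices.
Kai owns the node after N with actions {Out, Stay} — two choices.
Kai owns the node after N-Out-c with actions {H, T} — two choices.
Kai owns the node after N-Out-c-H with actions {Mid, Lo} — two choices.
A pure strategy fixes one action at each information set independently, so the count is the product 2 × 2 × 2 × 2 = 16.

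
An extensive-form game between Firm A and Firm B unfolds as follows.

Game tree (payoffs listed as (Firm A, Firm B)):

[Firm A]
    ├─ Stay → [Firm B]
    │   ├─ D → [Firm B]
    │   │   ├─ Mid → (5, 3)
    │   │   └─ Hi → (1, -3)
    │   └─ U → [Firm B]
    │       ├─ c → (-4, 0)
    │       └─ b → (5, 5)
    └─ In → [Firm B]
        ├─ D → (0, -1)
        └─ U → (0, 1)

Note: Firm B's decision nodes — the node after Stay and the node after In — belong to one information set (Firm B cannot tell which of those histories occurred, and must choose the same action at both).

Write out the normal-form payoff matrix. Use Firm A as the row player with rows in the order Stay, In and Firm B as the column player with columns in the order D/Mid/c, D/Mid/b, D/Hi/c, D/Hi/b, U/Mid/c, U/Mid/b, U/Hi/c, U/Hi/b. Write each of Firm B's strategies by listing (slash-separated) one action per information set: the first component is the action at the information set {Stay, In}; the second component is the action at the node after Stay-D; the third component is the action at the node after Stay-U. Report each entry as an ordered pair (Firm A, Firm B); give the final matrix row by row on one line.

Stay: (5,3) (5,3) (1,-3) (1,-3) (-4,0) (5,5) (-4,0) (5,5) | In: (0,-1) (0,-1) (0,-1) (0,-1) (0,1) (0,1) (0,1) (0,1)

Row Stay: D/Mid/c→(5,3), D/Mid/b→(5,3), D/Hi/c→(1,-3), D/Hi/b→(1,-3), U/Mid/c→(-4,0), U/Mid/b→(5,5), U/Hi/c→(-4,0), U/Hi/b→(5,5)
Row In: D/Mid/c→(0,-1), D/Mid/b→(0,-1), D/Hi/c→(0,-1), D/Hi/b→(0,-1), U/Mid/c→(0,1), U/Mid/b→(0,1), U/Hi/c→(0,1), U/Hi/b→(0,1)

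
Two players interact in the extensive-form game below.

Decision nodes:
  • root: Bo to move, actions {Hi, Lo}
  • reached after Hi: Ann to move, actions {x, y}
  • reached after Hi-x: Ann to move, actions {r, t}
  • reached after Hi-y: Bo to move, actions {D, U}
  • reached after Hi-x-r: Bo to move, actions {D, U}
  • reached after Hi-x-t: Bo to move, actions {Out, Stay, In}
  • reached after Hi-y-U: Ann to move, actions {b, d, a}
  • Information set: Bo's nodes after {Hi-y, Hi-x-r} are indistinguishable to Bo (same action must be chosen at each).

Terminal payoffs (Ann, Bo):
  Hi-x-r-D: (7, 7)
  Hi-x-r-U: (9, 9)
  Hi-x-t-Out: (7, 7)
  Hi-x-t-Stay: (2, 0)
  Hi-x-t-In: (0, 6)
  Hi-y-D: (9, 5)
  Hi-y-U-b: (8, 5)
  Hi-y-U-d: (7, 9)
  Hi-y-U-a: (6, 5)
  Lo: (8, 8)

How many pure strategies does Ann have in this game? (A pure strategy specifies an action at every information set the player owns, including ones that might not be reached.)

12

Ann owns the node after Hi with actions {x, y} — two choices.
Ann owns the node after Hi-x with actions {r, t} — two choices.
Ann owns the node after Hi-y-U with actions {b, d, a} — three choices.
A pure strategy fixes one action at each information set independently, so the count is the product 2 × 2 × 3 = 12.
(For reference, Bo has 12 pure strategies, giving a 12×12 normal-form matrix.)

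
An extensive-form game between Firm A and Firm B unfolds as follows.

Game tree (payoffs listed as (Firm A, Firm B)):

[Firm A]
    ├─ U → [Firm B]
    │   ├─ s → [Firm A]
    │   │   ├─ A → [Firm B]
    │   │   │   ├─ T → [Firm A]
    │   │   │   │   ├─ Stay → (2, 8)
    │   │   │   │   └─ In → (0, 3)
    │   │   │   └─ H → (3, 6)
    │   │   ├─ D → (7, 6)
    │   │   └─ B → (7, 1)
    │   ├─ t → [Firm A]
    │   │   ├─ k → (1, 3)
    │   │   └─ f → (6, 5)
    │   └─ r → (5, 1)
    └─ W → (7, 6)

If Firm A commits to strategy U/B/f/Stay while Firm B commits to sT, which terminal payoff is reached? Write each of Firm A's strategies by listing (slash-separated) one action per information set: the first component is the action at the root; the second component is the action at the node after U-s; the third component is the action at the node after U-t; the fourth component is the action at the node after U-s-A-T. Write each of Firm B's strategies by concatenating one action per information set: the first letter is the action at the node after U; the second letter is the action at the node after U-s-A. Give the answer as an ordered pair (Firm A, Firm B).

(7, 1)

Trace the play path from the root:
  Firm A plays U
  Firm B plays s at [U]
  Firm A plays B at [U-s]
→ terminal payoff (7, 1).
(Firm A's choice at the node after U-t is never reached on this path, so it doesn't affect the outcome.)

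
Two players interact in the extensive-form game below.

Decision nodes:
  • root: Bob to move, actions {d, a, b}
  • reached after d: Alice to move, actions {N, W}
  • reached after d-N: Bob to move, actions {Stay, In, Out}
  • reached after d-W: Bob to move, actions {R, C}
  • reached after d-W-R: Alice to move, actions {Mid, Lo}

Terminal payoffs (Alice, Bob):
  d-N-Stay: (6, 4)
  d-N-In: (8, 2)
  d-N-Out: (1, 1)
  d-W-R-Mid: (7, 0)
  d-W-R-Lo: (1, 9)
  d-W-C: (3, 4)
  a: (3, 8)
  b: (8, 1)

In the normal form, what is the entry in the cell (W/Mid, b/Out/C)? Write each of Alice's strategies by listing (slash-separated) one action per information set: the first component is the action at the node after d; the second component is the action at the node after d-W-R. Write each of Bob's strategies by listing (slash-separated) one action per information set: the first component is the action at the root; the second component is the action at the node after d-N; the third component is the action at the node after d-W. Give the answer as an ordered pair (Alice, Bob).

Trace the play path from the root:
  Bob plays b
→ terminal payoff (8, 1).
(Alice's choice at the node after d is never reached on this path, so it doesn't affect the outcome.)

(8, 1)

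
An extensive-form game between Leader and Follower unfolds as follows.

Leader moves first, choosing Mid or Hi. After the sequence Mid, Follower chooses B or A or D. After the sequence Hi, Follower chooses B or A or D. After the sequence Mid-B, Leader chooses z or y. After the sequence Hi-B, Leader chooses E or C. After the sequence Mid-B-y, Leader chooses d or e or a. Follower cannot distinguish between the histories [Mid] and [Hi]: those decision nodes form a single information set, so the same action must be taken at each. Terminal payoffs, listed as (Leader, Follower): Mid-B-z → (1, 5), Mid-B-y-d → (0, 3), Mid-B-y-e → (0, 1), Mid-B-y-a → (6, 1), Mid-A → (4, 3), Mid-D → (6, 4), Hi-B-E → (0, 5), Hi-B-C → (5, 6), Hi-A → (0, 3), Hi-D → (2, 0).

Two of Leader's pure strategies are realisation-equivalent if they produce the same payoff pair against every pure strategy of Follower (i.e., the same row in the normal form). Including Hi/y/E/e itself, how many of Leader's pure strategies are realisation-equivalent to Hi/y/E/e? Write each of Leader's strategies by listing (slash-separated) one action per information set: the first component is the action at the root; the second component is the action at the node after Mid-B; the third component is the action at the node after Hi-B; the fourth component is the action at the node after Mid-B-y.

Row for Hi/y/E/e (columns B, A, D): (0,5) (0,3) (2,0).
Under Hi/y/E/e, Leader's choice at the node after Mid-B and at the node after Mid-B-y can never be reached regardless of what Follower does, so varying those choices leaves every outcome unchanged.
Holding the reachable choices fixed and varying the unreachable ones freely already gives 2 × 3 = 6 equivalent strategies.
No other strategy reproduces this row, so those 6 are the full class: Hi/z/E/d, Hi/z/E/e, Hi/z/E/a, Hi/y/E/d, Hi/y/E/e, Hi/y/E/a.

6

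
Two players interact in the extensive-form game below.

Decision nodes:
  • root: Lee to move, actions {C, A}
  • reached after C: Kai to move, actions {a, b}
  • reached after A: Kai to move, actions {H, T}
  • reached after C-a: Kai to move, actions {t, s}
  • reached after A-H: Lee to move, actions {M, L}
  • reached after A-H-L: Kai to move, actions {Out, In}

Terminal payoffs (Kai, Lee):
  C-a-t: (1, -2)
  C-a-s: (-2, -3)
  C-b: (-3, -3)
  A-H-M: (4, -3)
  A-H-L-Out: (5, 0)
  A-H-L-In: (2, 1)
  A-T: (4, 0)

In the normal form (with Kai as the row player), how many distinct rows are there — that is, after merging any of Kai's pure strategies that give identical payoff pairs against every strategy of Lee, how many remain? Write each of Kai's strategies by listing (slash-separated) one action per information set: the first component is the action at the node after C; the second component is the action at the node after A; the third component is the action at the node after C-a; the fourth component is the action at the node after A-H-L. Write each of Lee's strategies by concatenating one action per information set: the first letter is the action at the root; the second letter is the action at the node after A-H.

Kai has 16 pure strategies: a/H/t/Out, a/H/t/In, a/H/s/Out, a/H/s/In, a/T/t/Out, a/T/t/In, a/T/s/Out, a/T/s/In, b/H/t/Out, b/H/t/In, b/H/s/Out, b/H/s/In, b/T/t/Out, b/T/t/In, b/T/s/Out, b/T/s/In. Columns: CM, CL, AM, AL.
{a/H/t/Out} → row (1,-2) (1,-2) (4,-3) (5,0)
{a/H/t/In} → row (1,-2) (1,-2) (4,-3) (2,1)
{a/H/s/Out} → row (-2,-3) (-2,-3) (4,-3) (5,0)
{a/H/s/In} → row (-2,-3) (-2,-3) (4,-3) (2,1)
{a/T/t/Out, a/T/t/In} → row (1,-2) (1,-2) (4,0) (4,0)
{a/T/s/Out, a/T/s/In} → row (-2,-3) (-2,-3) (4,0) (4,0)
{b/H/t/Out, b/H/s/Out} → row (-3,-3) (-3,-3) (4,-3) (5,0)
{b/H/t/In, b/H/s/In} → row (-3,-3) (-3,-3) (4,-3) (2,1)
{b/T/t/Out, b/T/t/In, b/T/s/Out, b/T/s/In} → row (-3,-3) (-3,-3) (4,0) (4,0)
That's 9 distinct rows out of 16 strategies.

9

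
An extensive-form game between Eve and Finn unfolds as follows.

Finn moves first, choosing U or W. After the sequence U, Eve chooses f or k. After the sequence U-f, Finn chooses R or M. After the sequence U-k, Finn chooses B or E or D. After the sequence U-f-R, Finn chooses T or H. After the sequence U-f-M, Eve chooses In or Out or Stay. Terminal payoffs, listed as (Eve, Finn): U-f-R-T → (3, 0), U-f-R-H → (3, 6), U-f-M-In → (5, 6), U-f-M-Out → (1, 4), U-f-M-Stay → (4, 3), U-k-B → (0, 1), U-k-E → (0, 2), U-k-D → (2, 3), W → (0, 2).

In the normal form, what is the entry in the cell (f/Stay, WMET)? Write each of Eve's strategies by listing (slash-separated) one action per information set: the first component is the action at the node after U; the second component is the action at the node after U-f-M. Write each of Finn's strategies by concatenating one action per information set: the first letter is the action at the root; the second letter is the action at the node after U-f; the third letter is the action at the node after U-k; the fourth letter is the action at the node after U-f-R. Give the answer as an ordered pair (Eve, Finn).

(0, 2)

Trace the play path from the root:
  Finn plays W
→ terminal payoff (0, 2).
(Eve's choice at the node after U is never reached on this path, so it doesn't affect the outcome.)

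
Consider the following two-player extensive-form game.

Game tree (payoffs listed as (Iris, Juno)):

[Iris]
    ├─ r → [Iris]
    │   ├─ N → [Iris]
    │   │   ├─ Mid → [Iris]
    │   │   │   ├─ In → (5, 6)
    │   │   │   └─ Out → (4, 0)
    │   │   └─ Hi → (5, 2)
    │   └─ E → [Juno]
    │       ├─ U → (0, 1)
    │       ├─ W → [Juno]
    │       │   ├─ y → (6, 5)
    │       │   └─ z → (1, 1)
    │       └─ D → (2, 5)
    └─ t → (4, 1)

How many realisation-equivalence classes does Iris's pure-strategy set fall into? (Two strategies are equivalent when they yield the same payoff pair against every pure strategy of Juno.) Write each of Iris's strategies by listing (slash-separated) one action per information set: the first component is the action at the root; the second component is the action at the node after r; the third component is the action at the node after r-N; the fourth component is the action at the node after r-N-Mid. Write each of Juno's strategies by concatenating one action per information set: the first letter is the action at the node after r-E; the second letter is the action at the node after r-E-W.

Iris has 16 pure strategies: r/N/Mid/In, r/N/Mid/Out, r/N/Hi/In, r/N/Hi/Out, r/E/Mid/In, r/E/Mid/Out, r/E/Hi/In, r/E/Hi/Out, t/N/Mid/In, t/N/Mid/Out, t/N/Hi/In, t/N/Hi/Out, t/E/Mid/In, t/E/Mid/Out, t/E/Hi/In, t/E/Hi/Out. Columns: Uy, Uz, Wy, Wz, Dy, Dz.
{r/N/Mid/In} → row (5,6) (5,6) (5,6) (5,6) (5,6) (5,6)
{r/N/Mid/Out} → row (4,0) (4,0) (4,0) (4,0) (4,0) (4,0)
{r/N/Hi/In, r/N/Hi/Out} → row (5,2) (5,2) (5,2) (5,2) (5,2) (5,2)
{r/E/Mid/In, r/E/Mid/Out, r/E/Hi/In, r/E/Hi/Out} → row (0,1) (0,1) (6,5) (1,1) (2,5) (2,5)
{t/N/Mid/In, t/N/Mid/Out, t/N/Hi/In, t/N/Hi/Out, t/E/Mid/In, t/E/Mid/Out, t/E/Hi/In, t/E/Hi/Out} → row (4,1) (4,1) (4,1) (4,1) (4,1) (4,1)
That's 5 distinct rows out of 16 strategies.

5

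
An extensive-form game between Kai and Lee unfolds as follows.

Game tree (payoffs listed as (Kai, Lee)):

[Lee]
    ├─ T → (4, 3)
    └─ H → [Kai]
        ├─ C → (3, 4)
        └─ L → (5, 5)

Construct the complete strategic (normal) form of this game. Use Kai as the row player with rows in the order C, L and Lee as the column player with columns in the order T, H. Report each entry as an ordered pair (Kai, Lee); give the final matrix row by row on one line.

C: (4,3) (3,4) | L: (4,3) (5,5)

Row C: T→(4,3), H→(3,4)
Row L: T→(4,3), H→(5,5)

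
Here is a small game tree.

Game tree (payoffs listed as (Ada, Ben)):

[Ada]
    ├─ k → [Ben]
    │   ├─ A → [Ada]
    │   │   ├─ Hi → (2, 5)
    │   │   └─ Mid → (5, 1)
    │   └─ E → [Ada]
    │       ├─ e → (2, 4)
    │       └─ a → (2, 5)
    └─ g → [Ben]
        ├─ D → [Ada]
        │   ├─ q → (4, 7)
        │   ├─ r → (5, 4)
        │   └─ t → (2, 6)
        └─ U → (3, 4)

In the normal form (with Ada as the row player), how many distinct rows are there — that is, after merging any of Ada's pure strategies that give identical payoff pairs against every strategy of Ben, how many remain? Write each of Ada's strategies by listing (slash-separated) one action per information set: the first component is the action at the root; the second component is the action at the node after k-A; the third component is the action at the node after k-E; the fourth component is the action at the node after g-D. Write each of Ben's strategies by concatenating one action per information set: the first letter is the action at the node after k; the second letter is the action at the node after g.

Ada has 24 pure strategies: k/Hi/e/q, k/Hi/e/r, k/Hi/e/t, k/Hi/a/q, k/Hi/a/r, k/Hi/a/t, k/Mid/e/q, k/Mid/e/r, k/Mid/e/t, k/Mid/a/q, k/Mid/a/r, k/Mid/a/t, g/Hi/e/q, g/Hi/e/r, g/Hi/e/t, g/Hi/a/q, g/Hi/a/r, g/Hi/a/t, g/Mid/e/q, g/Mid/e/r, g/Mid/e/t, g/Mid/a/q, g/Mid/a/r, g/Mid/a/t. Columns: AD, AU, ED, EU.
{k/Hi/e/q, k/Hi/e/r, k/Hi/e/t} → row (2,5) (2,5) (2,4) (2,4)
{k/Hi/a/q, k/Hi/a/r, k/Hi/a/t} → row (2,5) (2,5) (2,5) (2,5)
{k/Mid/e/q, k/Mid/e/r, k/Mid/e/t} → row (5,1) (5,1) (2,4) (2,4)
{k/Mid/a/q, k/Mid/a/r, k/Mid/a/t} → row (5,1) (5,1) (2,5) (2,5)
{g/Hi/e/q, g/Hi/a/q, g/Mid/e/q, g/Mid/a/q} → row (4,7) (3,4) (4,7) (3,4)
{g/Hi/e/r, g/Hi/a/r, g/Mid/e/r, g/Mid/a/r} → row (5,4) (3,4) (5,4) (3,4)
{g/Hi/e/t, g/Hi/a/t, g/Mid/e/t, g/Mid/a/t} → row (2,6) (3,4) (2,6) (3,4)
That's 7 distinct rows out of 24 strategies.

7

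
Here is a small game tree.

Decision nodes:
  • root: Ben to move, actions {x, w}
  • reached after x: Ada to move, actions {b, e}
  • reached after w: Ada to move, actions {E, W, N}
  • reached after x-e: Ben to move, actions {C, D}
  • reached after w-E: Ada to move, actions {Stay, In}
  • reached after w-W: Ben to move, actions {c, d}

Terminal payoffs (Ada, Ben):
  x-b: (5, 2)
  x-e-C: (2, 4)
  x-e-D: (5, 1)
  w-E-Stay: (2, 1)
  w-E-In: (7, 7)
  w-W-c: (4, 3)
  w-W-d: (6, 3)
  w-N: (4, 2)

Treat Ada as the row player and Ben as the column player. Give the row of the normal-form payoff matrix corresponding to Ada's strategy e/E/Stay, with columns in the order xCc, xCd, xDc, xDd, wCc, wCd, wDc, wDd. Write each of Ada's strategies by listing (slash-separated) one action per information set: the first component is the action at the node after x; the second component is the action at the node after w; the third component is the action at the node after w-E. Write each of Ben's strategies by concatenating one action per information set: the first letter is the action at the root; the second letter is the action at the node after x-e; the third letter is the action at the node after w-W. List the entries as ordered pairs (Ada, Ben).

(2,4) (2,4) (5,1) (5,1) (2,1) (2,1) (2,1) (2,1)

vs xCc: Ben plays x → Ada plays e at [x] → Ben plays C at [x-e] → (2, 4)
vs xCd: Ben plays x → Ada plays e at [x] → Ben plays C at [x-e] → (2, 4)
vs xDc: Ben plays x → Ada plays e at [x] → Ben plays D at [x-e] → (5, 1)
vs xDd: Ben plays x → Ada plays e at [x] → Ben plays D at [x-e] → (5, 1)
vs wCc: Ben plays w → Ada plays E at [w] → Ada plays Stay at [w-E] → (2, 1)
vs wCd: Ben plays w → Ada plays E at [w] → Ada plays Stay at [w-E] → (2, 1)
vs wDc: Ben plays w → Ada plays E at [w] → Ada plays Stay at [w-E] → (2, 1)
vs wDd: Ben plays w → Ada plays E at [w] → Ada plays Stay at [w-E] → (2, 1)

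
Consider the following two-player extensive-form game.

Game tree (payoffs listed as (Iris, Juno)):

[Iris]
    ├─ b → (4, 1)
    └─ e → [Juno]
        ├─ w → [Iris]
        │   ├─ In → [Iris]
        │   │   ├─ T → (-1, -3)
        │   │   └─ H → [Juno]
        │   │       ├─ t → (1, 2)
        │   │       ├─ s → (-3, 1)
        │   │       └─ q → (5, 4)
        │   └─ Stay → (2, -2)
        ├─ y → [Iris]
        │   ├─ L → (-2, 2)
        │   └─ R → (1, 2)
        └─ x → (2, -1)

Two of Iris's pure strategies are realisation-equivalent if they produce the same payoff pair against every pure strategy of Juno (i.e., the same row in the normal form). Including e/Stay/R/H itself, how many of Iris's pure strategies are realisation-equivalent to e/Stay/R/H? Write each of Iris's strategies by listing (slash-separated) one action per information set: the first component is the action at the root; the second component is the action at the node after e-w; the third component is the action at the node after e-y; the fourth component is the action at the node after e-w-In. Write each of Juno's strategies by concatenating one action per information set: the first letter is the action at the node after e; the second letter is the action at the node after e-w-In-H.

Row for e/Stay/R/H (columns wt, ws, wq, yt, ys, yq, xt, xs, xq): (2,-2) (2,-2) (2,-2) (1,2) (1,2) (1,2) (2,-1) (2,-1) (2,-1).
Under e/Stay/R/H, Iris's choice at the node after e-w-In can never be reached regardless of what Juno does, so varying those choices leaves every outcome unchanged.
Holding the reachable choices fixed and varying the unreachable one freely already gives 2 equivalent strategies.
No other strategy reproduces this row, so those 2 are the full class: e/Stay/R/T, e/Stay/R/H.

2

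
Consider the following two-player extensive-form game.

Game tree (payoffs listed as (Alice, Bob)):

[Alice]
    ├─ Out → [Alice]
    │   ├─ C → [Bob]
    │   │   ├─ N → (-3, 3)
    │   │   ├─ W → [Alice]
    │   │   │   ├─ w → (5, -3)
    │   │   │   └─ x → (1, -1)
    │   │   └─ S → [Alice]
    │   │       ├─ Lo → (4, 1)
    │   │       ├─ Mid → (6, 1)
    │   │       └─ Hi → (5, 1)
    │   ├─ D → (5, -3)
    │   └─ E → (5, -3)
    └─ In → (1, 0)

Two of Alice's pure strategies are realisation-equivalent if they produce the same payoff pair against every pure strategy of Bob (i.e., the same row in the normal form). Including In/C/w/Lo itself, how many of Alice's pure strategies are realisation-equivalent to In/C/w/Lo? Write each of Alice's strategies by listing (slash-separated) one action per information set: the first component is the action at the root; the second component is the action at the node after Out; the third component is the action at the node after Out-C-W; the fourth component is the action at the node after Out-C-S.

18

Row for In/C/w/Lo (columns N, W, S): (1,0) (1,0) (1,0).
Under In/C/w/Lo, Alice's choice at the node after Out and at the node after Out-C-W and at the node after Out-C-S can never be reached regardless of what Bob does, so varying those choices leaves every outcome unchanged.
Holding the reachable choices fixed and varying the unreachable ones freely already gives 3 × 2 × 3 = 18 equivalent strategies.
No other strategy reproduces this row, so those 18 are the full class: In/C/w/Lo, In/C/w/Mid, In/C/w/Hi, In/C/x/Lo, In/C/x/Mid, In/C/x/Hi, In/D/w/Lo, In/D/w/Mid, In/D/w/Hi, In/D/x/Lo, In/D/x/Mid, In/D/x/Hi, In/E/w/Lo, In/E/w/Mid, In/E/w/Hi, In/E/x/Lo, In/E/x/Mid, In/E/x/Hi.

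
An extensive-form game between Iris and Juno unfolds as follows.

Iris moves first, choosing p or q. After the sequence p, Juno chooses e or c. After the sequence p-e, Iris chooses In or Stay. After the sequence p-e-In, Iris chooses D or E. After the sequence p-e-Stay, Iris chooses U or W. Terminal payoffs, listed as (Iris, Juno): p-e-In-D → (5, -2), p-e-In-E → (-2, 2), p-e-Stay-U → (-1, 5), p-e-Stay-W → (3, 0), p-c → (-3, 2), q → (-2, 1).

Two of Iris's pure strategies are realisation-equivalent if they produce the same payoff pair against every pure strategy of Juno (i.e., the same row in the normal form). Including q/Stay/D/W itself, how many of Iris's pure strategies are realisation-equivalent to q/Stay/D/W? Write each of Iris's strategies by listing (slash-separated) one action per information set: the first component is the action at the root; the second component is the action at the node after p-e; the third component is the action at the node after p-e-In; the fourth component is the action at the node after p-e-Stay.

8

Row for q/Stay/D/W (columns e, c): (-2,1) (-2,1).
Under q/Stay/D/W, Iris's choice at the node after p-e and at the node after p-e-In and at the node after p-e-Stay can never be reached regardless of what Juno does, so varying those choices leaves every outcome unchanged.
Holding the reachable choices fixed and varying the unreachable ones freely already gives 2 × 2 × 2 = 8 equivalent strategies.
No other strategy reproduces this row, so those 8 are the full class: q/In/D/U, q/In/D/W, q/In/E/U, q/In/E/W, q/Stay/D/U, q/Stay/D/W, q/Stay/E/U, q/Stay/E/W.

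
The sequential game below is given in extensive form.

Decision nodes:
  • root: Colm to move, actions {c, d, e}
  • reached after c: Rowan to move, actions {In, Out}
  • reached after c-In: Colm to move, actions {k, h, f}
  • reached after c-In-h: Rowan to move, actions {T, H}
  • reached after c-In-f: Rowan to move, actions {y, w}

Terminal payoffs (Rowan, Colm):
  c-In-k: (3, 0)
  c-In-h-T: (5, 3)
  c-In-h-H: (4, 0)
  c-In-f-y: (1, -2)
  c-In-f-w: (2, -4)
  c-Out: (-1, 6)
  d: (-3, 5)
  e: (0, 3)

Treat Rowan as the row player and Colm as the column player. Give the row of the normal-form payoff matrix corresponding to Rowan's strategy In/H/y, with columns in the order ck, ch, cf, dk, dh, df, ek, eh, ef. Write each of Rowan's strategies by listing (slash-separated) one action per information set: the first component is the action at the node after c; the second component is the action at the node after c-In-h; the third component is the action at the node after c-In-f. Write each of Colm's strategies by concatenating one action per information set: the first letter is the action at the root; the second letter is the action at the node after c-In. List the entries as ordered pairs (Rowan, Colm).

vs ck: Colm plays c → Rowan plays In at [c] → Colm plays k at [c-In] → (3, 0)
vs ch: Colm plays c → Rowan plays In at [c] → Colm plays h at [c-In] → Rowan plays H at [c-In-h] → (4, 0)
vs cf: Colm plays c → Rowan plays In at [c] → Colm plays f at [c-In] → Rowan plays y at [c-In-f] → (1, -2)
vs dk: Colm plays d → (-3, 5)
vs dh: Colm plays d → (-3, 5)
vs df: Colm plays d → (-3, 5)
vs ek: Colm plays e → (0, 3)
vs eh: Colm plays e → (0, 3)
vs ef: Colm plays e → (0, 3)

(3,0) (4,0) (1,-2) (-3,5) (-3,5) (-3,5) (0,3) (0,3) (0,3)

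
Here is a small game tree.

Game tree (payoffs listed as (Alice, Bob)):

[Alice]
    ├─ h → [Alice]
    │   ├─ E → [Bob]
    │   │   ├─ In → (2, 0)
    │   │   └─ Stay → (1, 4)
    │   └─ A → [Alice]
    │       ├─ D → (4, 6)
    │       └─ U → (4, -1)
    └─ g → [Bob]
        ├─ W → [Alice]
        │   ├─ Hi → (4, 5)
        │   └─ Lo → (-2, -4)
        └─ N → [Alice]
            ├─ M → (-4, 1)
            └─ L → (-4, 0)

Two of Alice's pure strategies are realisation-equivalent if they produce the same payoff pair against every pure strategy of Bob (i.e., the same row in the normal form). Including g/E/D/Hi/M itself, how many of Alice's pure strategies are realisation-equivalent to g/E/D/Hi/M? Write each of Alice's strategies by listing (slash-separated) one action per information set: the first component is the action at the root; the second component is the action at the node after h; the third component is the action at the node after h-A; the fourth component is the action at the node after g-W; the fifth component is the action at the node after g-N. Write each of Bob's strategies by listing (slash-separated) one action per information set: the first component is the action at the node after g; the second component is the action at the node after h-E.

4

Row for g/E/D/Hi/M (columns W/In, W/Stay, N/In, N/Stay): (4,5) (4,5) (-4,1) (-4,1).
Under g/E/D/Hi/M, Alice's choice at the node after h and at the node after h-A can never be reached regardless of what Bob does, so varying those choices leaves every outcome unchanged.
Holding the reachable choices fixed and varying the unreachable ones freely already gives 2 × 2 = 4 equivalent strategies.
No other strategy reproduces this row, so those 4 are the full class: g/E/D/Hi/M, g/E/U/Hi/M, g/A/D/Hi/M, g/A/U/Hi/M.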